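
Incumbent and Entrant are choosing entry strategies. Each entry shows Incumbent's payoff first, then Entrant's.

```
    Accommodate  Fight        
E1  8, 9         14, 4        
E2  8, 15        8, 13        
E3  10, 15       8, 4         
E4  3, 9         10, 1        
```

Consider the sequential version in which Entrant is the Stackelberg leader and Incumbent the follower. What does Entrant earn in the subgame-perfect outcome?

Incumbent best-responds to each possible Entrant move:
- Accommodate: BR = E3, leader payoff 15.
- Fight: BR = E1, leader payoff 4.
Among 15, 4, the best is 15 at Accommodate. Subgame-perfect outcome: (E3, Accommodate) with payoffs (10, 15).

15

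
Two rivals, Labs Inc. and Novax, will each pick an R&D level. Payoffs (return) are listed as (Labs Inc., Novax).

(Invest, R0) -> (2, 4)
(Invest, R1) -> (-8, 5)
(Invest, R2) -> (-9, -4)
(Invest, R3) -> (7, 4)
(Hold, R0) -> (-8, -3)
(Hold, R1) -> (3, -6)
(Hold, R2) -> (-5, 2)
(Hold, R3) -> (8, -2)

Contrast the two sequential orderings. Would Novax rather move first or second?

If Labs Inc. leads: Novax's best replies are Invest→R1, Hold→R2; Labs Inc.'s induced payoffs -8, -5; outcome (Hold, R2), payoffs (-5, 2).
If Novax leads: Labs Inc.'s best replies are R0→Invest, R1→Hold, R2→Hold, R3→Hold; Novax's induced payoffs 4, -6, 2, -2; outcome (Invest, R0), payoffs (2, 4).
Novax gets 4 moving first and 2 moving second, so Novax prefers to move first.

first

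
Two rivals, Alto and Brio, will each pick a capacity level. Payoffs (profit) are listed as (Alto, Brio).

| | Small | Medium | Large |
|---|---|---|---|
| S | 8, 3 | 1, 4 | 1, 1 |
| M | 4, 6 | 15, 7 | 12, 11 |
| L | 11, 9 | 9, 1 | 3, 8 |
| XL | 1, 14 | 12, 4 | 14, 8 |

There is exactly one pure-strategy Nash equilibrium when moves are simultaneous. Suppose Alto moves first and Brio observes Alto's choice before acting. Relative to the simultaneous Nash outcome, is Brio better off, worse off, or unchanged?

better off

Solve by backward induction (Alto leads).
- S: Brio compares 3, 4, 1 and picks Medium; Alto would get 1.
- M: Brio compares 6, 7, 11 and picks Large; Alto would get 12.
- L: Brio compares 9, 1, 8 and picks Small; Alto would get 11.
- XL: Brio compares 14, 4, 8 and picks Small; Alto would get 1.
Among 1, 12, 11, 1, the best is 12 at M. Subgame-perfect outcome: (M, Large) with payoffs (12, 11).
For the simultaneous game, intersect best replies.
Alto's best replies: Small→L; Medium→M; Large→XL.
Brio's best replies: S→Medium; M→Large; L→Small; XL→Small.
Only (L, Small) has each player best-responding; Nash payoffs (11, 9).
Brio earns 11 sequentially versus 9 at the Nash outcome: better off.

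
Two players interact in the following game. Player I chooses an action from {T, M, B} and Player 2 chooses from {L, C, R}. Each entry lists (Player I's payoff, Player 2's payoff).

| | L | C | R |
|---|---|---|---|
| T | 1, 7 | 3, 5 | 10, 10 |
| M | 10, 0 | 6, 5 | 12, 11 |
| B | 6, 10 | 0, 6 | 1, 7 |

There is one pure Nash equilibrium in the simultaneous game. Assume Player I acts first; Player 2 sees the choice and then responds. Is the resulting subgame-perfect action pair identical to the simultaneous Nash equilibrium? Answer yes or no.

Solve by backward induction (Player I leads).
- T → Player 2 plays R (best of 7, 5, 10); Player I gets 10.
- M → Player 2 plays R (best of 0, 5, 11); Player I gets 12.
- B → Player 2 plays L (best of 10, 6, 7); Player I gets 6.
Maximizing over 10, 12, 6, Player I chooses M. Subgame-perfect outcome: (M, R) with payoffs (12, 11).
Under simultaneous play:
Player I's best replies: L→M; C→M; R→M.
Player 2's best replies: T→R; M→R; B→L.
The unique mutual best reply is (M, R), giving (12, 11).
Sequential outcome (M, R) coincides with the Nash profile (M, R).

yes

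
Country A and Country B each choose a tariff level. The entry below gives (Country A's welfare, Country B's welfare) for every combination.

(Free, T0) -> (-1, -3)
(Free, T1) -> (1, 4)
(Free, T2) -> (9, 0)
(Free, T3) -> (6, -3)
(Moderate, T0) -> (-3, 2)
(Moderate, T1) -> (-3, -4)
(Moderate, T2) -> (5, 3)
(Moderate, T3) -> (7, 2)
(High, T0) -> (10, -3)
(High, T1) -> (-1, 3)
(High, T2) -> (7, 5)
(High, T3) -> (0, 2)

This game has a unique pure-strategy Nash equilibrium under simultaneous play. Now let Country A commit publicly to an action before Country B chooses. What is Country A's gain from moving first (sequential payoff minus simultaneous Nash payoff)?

6

Work backward from Country B's decision.
- Free → Country B plays T1 (best of -3, 4, 0, -3); Country A gets 1.
- Moderate → Country B plays T2 (best of 2, -4, 3, 2); Country A gets 5.
- High → Country B plays T2 (best of -3, 3, 5, 2); Country A gets 7.
Among 1, 5, 7, the best is 7 at High. Subgame-perfect outcome: (High, T2) with payoffs (7, 5).
For the simultaneous game, intersect best replies.
Country A's best replies: T0→High; T1→Free; T2→Free; T3→Moderate.
Country B's best replies: Free→T1; Moderate→T2; High→T2.
Only (Free, T1) has each player best-responding; Nash payoffs (1, 4).
Country A's commitment gain: 7 − 1 = 6.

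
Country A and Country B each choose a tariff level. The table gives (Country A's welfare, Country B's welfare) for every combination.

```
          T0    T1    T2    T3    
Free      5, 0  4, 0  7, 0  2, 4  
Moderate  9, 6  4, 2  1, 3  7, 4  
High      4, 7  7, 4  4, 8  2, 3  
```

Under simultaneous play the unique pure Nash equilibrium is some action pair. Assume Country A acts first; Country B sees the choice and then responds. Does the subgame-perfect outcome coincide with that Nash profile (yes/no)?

yes

Backward induction with Country A moving first.
- Free: Country B compares 0, 0, 0, 4 and picks T3; Country A would get 2.
- Moderate: Country B compares 6, 2, 3, 4 and picks T0; Country A would get 9.
- High: Country B compares 7, 4, 8, 3 and picks T2; Country A would get 4.
Country A's induced payoffs are 2, 9, 4, so Country A commits to Moderate. Subgame-perfect outcome: (Moderate, T0) with payoffs (9, 6).
Under simultaneous play:
Country A's best replies: T0→Moderate; T1→High; T2→Free; T3→Moderate.
Country B's best replies: Free→T3; Moderate→T0; High→T2.
The unique mutual best reply is (Moderate, T0), giving (9, 6).
Sequential outcome (Moderate, T0) coincides with the Nash profile (Moderate, T0).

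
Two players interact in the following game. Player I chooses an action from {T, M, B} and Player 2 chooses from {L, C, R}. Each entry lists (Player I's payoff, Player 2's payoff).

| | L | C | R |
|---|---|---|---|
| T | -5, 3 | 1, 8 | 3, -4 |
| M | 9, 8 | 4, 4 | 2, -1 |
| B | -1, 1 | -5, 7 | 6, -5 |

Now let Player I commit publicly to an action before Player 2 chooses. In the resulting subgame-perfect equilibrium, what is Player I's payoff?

9

Player 2 best-responds to each possible Player I move:
- T: Player 2 compares 3, 8, -4 and picks C; Player I would get 1.
- M: Player 2 compares 8, 4, -1 and picks L; Player I would get 9.
- B: Player 2 compares 1, 7, -5 and picks C; Player I would get -5.
Maximizing over 1, 9, -5, Player I chooses M. Subgame-perfect outcome: (M, L) with payoffs (9, 8).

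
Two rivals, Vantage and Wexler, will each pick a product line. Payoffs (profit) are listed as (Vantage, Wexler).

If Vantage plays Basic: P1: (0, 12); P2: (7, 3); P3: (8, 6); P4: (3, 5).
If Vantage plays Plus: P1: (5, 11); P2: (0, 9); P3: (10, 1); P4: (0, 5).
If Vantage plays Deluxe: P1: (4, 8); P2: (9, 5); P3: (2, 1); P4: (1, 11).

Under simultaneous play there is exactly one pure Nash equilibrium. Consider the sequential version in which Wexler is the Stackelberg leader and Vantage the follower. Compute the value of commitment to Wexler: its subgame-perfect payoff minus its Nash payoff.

0

Vantage best-responds to each possible Wexler move:
- P1 → Vantage plays Plus (best of 0, 5, 4); Wexler gets 11.
- P2 → Vantage plays Deluxe (best of 7, 0, 9); Wexler gets 5.
- P3 → Vantage plays Plus (best of 8, 10, 2); Wexler gets 1.
- P4 → Vantage plays Basic (best of 3, 0, 1); Wexler gets 5.
Wexler's induced payoffs are 11, 5, 1, 5, so Wexler commits to P1. Subgame-perfect outcome: (Plus, P1) with payoffs (5, 11).
Under simultaneous play:
Vantage's best replies: P1→Plus; P2→Deluxe; P3→Plus; P4→Basic.
Wexler's best replies: Basic→P1; Plus→P1; Deluxe→P4.
The unique mutual best reply is (Plus, P1), giving (5, 11).
Wexler's commitment gain: 11 − 11 = 0.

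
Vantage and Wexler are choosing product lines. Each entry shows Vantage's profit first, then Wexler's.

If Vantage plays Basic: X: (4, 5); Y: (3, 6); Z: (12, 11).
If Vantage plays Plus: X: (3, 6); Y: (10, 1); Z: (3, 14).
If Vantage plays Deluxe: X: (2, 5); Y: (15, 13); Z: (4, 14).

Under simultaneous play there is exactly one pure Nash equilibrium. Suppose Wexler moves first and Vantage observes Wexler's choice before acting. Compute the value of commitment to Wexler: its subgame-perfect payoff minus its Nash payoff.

Backward induction with Wexler moving first.
- X: Vantage compares 4, 3, 2 and picks Basic; Wexler would get 5.
- Y: Vantage compares 3, 10, 15 and picks Deluxe; Wexler would get 13.
- Z: Vantage compares 12, 3, 4 and picks Basic; Wexler would get 11.
Wexler's induced payoffs are 5, 13, 11, so Wexler commits to Y. Subgame-perfect outcome: (Deluxe, Y) with payoffs (15, 13).
Under simultaneous play:
Vantage's best replies: X→Basic; Y→Deluxe; Z→Basic.
Wexler's best replies: Basic→Z; Plus→Z; Deluxe→Z.
The unique mutual best reply is (Basic, Z), giving (12, 11).
Wexler's commitment gain: 13 − 11 = 2.

2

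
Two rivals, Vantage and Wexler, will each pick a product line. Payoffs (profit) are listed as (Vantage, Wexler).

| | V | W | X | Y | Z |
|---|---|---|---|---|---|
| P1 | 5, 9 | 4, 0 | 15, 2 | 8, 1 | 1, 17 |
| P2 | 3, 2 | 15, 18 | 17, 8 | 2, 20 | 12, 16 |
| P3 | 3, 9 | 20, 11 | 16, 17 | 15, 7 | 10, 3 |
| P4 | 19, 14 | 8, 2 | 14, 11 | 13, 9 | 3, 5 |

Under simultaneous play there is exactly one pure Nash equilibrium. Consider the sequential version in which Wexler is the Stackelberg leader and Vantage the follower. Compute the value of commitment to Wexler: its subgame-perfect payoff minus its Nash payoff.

Vantage best-responds to each possible Wexler move:
- V → Vantage plays P4 (best of 5, 3, 3, 19); Wexler gets 14.
- W → Vantage plays P3 (best of 4, 15, 20, 8); Wexler gets 11.
- X → Vantage plays P2 (best of 15, 17, 16, 14); Wexler gets 8.
- Y → Vantage plays P3 (best of 8, 2, 15, 13); Wexler gets 7.
- Z → Vantage plays P2 (best of 1, 12, 10, 3); Wexler gets 16.
Among 14, 11, 8, 7, 16, the best is 16 at Z. Subgame-perfect outcome: (P2, Z) with payoffs (12, 16).
For the simultaneous game, intersect best replies.
Vantage's best replies: V→P4; W→P3; X→P2; Y→P3; Z→P2.
Wexler's best replies: P1→Z; P2→Y; P3→X; P4→V.
Only (P4, V) has each player best-responding; Nash payoffs (19, 14).
Wexler's commitment gain: 16 − 14 = 2.

2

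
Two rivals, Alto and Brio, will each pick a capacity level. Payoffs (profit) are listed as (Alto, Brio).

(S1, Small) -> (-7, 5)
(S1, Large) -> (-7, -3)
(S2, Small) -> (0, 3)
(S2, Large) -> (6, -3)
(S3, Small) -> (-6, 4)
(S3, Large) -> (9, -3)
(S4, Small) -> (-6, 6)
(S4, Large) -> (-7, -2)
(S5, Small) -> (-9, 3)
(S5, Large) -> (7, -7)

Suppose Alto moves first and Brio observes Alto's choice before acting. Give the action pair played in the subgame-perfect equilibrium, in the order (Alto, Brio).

(S2, Small)

Backward induction with Alto moving first.
- S1: BR = Small, leader payoff -7.
- S2: BR = Small, leader payoff 0.
- S3: BR = Small, leader payoff -6.
- S4: BR = Small, leader payoff -6.
- S5: BR = Small, leader payoff -9.
Maximizing over -7, 0, -6, -6, -9, Alto chooses S2. Subgame-perfect outcome: (S2, Small) with payoffs (0, 3).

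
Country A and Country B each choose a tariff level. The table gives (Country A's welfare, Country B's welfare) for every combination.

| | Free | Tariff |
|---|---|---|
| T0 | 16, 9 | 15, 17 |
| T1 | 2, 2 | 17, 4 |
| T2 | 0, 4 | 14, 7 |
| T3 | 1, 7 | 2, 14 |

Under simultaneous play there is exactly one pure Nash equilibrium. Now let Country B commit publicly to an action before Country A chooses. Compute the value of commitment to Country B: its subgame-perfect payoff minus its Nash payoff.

Work backward from Country A's decision.
- Free → Country A plays T0 (best of 16, 2, 0, 1); Country B gets 9.
- Tariff → Country A plays T1 (best of 15, 17, 14, 2); Country B gets 4.
Country B's induced payoffs are 9, 4, so Country B commits to Free. Subgame-perfect outcome: (T0, Free) with payoffs (16, 9).
Now find the simultaneous Nash equilibrium.
Country A's best replies: Free→T0; Tariff→T1.
Country B's best replies: T0→Tariff; T1→Tariff; T2→Tariff; T3→Tariff.
The unique mutual best reply is (T1, Tariff), giving (17, 4).
Country B's commitment gain: 9 − 4 = 5.

5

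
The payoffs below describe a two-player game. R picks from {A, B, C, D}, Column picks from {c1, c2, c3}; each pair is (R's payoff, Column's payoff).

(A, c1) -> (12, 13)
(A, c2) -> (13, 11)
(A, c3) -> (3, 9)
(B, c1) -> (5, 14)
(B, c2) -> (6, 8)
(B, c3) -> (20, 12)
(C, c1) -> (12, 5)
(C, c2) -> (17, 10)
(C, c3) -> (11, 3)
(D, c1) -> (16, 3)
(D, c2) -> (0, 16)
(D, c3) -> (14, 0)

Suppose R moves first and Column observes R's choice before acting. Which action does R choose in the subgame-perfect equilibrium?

C

Backward induction with R moving first.
- A: Column compares 13, 11, 9 and picks c1; R would get 12.
- B: Column compares 14, 8, 12 and picks c1; R would get 5.
- C: Column compares 5, 10, 3 and picks c2; R would get 17.
- D: Column compares 3, 16, 0 and picks c2; R would get 0.
Maximizing over 12, 5, 17, 0, R chooses C. Subgame-perfect outcome: (C, c2) with payoffs (17, 10).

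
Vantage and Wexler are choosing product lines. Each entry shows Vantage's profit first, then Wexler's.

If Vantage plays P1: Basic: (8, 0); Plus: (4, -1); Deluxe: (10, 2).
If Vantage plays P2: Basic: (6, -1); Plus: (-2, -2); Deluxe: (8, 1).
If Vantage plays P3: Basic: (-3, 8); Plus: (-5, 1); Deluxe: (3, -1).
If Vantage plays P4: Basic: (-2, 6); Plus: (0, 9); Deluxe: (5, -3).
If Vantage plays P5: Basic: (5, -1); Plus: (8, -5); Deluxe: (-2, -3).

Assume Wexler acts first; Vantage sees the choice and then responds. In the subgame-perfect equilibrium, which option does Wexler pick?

Deluxe

Work backward from Vantage's decision.
- Basic → Vantage plays P1 (best of 8, 6, -3, -2, 5); Wexler gets 0.
- Plus → Vantage plays P5 (best of 4, -2, -5, 0, 8); Wexler gets -5.
- Deluxe → Vantage plays P1 (best of 10, 8, 3, 5, -2); Wexler gets 2.
Wexler's induced payoffs are 0, -5, 2, so Wexler commits to Deluxe. Subgame-perfect outcome: (P1, Deluxe) with payoffs (10, 2).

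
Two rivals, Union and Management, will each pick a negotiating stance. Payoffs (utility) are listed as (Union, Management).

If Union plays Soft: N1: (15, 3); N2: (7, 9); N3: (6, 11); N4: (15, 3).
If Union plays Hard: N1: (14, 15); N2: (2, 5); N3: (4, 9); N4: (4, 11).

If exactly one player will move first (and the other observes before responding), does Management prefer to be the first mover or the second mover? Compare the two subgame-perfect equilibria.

second

If Union leads: Management's best replies are Soft→N3, Hard→N1; Union's induced payoffs 6, 14; outcome (Hard, N1), payoffs (14, 15).
If Management leads: Union's best replies are N1→Soft, N2→Soft, N3→Soft, N4→Soft; Management's induced payoffs 3, 9, 11, 3; outcome (Soft, N3), payoffs (6, 11).
Management gets 11 moving first and 15 moving second, so Management prefers to move second.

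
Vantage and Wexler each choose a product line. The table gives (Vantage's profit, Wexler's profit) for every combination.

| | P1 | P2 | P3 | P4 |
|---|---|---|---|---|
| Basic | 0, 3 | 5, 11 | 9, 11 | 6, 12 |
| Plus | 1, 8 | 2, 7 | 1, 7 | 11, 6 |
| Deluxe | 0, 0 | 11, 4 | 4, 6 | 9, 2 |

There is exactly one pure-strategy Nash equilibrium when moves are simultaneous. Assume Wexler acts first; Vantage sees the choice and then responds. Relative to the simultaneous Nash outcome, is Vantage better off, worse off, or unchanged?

Vantage best-responds to each possible Wexler move:
- P1 → Vantage plays Plus (best of 0, 1, 0); Wexler gets 8.
- P2 → Vantage plays Deluxe (best of 5, 2, 11); Wexler gets 4.
- P3 → Vantage plays Basic (best of 9, 1, 4); Wexler gets 11.
- P4 → Vantage plays Plus (best of 6, 11, 9); Wexler gets 6.
Maximizing over 8, 4, 11, 6, Wexler chooses P3. Subgame-perfect outcome: (Basic, P3) with payoffs (9, 11).
For the simultaneous game, intersect best replies.
Vantage's best replies: P1→Plus; P2→Deluxe; P3→Basic; P4→Plus.
Wexler's best replies: Basic→P4; Plus→P1; Deluxe→P3.
Only (Plus, P1) has each player best-responding; Nash payoffs (1, 8).
Vantage earns 9 sequentially versus 1 at the Nash outcome: better off.

better off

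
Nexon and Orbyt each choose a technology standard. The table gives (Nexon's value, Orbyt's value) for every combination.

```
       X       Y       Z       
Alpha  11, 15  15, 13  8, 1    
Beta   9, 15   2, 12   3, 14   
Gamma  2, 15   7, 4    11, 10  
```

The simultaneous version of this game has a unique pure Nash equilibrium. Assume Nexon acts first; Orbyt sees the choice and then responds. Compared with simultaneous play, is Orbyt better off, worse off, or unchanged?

Backward induction with Nexon moving first.
- Alpha → Orbyt plays X (best of 15, 13, 1); Nexon gets 11.
- Beta → Orbyt plays X (best of 15, 12, 14); Nexon gets 9.
- Gamma → Orbyt plays X (best of 15, 4, 10); Nexon gets 2.
Maximizing over 11, 9, 2, Nexon chooses Alpha. Subgame-perfect outcome: (Alpha, X) with payoffs (11, 15).
Under simultaneous play:
Nexon's best replies: X→Alpha; Y→Alpha; Z→Gamma.
Orbyt's best replies: Alpha→X; Beta→X; Gamma→X.
The unique mutual best reply is (Alpha, X), giving (11, 15).
Orbyt earns 15 sequentially versus 15 at the Nash outcome: unchanged.

unchanged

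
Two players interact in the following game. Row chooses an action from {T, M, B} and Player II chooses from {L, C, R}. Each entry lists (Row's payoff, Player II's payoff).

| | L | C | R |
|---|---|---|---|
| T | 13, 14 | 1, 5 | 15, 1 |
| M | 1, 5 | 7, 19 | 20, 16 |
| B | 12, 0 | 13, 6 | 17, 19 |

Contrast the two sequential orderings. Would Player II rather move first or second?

If Row leads: Player II's best replies are T→L, M→C, B→R; Row's induced payoffs 13, 7, 17; outcome (B, R), payoffs (17, 19).
If Player II leads: Row's best replies are L→T, C→B, R→M; Player II's induced payoffs 14, 6, 16; outcome (M, R), payoffs (20, 16).
Player II gets 16 moving first and 19 moving second, so Player II prefers to move second.

second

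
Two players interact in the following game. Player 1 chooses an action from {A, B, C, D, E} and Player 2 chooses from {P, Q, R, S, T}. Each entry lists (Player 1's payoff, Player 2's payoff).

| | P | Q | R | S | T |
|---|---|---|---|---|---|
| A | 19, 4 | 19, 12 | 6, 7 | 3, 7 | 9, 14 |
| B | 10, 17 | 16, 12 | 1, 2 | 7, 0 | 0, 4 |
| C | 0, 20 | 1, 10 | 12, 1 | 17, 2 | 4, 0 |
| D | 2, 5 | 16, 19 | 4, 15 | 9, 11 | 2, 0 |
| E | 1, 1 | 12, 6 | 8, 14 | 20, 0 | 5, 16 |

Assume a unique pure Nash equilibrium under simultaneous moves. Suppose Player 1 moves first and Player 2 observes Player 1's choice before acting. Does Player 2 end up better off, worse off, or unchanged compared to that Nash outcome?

better off

Solve by backward induction (Player 1 leads).
- A: BR = T, leader payoff 9.
- B: BR = P, leader payoff 10.
- C: BR = P, leader payoff 0.
- D: BR = Q, leader payoff 16.
- E: BR = T, leader payoff 5.
Among 9, 10, 0, 16, 5, the best is 16 at D. Subgame-perfect outcome: (D, Q) with payoffs (16, 19).
Under simultaneous play:
Player 1's best replies: P→A; Q→A; R→C; S→E; T→A.
Player 2's best replies: A→T; B→P; C→P; D→Q; E→T.
Only (A, T) has each player best-responding; Nash payoffs (9, 14).
Player 2 earns 19 sequentially versus 14 at the Nash outcome: better off.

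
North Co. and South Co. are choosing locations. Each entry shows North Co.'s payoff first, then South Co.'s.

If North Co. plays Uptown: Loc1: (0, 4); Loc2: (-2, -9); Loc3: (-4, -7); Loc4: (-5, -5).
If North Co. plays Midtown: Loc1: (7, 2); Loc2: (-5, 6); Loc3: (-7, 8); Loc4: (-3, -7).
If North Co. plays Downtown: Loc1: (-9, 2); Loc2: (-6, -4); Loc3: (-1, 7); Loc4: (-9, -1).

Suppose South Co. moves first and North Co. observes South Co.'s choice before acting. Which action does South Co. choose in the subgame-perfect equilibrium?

Loc3

North Co. best-responds to each possible South Co. move:
- Loc1 → North Co. plays Midtown (best of 0, 7, -9); South Co. gets 2.
- Loc2 → North Co. plays Uptown (best of -2, -5, -6); South Co. gets -9.
- Loc3 → North Co. plays Downtown (best of -4, -7, -1); South Co. gets 7.
- Loc4 → North Co. plays Midtown (best of -5, -3, -9); South Co. gets -7.
South Co.'s induced payoffs are 2, -9, 7, -7, so South Co. commits to Loc3. Subgame-perfect outcome: (Downtown, Loc3) with payoffs (-1, 7).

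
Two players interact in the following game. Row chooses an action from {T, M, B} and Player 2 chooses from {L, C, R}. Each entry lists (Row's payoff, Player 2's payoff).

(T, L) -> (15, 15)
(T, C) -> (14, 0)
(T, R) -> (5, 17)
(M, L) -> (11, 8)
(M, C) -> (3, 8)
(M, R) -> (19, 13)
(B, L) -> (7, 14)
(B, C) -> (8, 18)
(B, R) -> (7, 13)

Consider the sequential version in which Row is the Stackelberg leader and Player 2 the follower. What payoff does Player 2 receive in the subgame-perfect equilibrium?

13

Player 2 best-responds to each possible Row move:
- T: BR = R, leader payoff 5.
- M: BR = R, leader payoff 19.
- B: BR = C, leader payoff 8.
Row's induced payoffs are 5, 19, 8, so Row commits to M. Subgame-perfect outcome: (M, R) with payoffs (19, 13).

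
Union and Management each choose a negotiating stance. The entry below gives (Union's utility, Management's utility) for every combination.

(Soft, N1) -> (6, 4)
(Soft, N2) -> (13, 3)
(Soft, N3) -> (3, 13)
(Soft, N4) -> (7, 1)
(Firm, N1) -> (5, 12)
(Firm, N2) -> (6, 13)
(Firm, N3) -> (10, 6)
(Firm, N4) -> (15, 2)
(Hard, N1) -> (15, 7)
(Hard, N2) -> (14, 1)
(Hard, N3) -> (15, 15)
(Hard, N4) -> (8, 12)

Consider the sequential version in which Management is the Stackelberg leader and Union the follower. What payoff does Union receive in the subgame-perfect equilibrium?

Solve by backward induction (Management leads).
- N1: BR = Hard, leader payoff 7.
- N2: BR = Hard, leader payoff 1.
- N3: BR = Hard, leader payoff 15.
- N4: BR = Firm, leader payoff 2.
Maximizing over 7, 1, 15, 2, Management chooses N3. Subgame-perfect outcome: (Hard, N3) with payoffs (15, 15).

15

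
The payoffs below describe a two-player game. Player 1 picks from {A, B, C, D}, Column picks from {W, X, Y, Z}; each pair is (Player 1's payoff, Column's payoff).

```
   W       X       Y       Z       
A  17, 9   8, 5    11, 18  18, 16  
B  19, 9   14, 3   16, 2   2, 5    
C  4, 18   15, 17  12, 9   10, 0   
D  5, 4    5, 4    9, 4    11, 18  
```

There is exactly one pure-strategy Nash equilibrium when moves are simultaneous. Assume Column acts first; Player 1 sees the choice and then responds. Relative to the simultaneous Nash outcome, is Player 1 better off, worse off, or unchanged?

Player 1 best-responds to each possible Column move:
- W: BR = B, leader payoff 9.
- X: BR = C, leader payoff 17.
- Y: BR = B, leader payoff 2.
- Z: BR = A, leader payoff 16.
Among 9, 17, 2, 16, the best is 17 at X. Subgame-perfect outcome: (C, X) with payoffs (15, 17).
For the simultaneous game, intersect best replies.
Player 1's best replies: W→B; X→C; Y→B; Z→A.
Column's best replies: A→Y; B→W; C→W; D→Z.
The unique mutual best reply is (B, W), giving (19, 9).
Player 1 earns 15 sequentially versus 19 at the Nash outcome: worse off.

worse off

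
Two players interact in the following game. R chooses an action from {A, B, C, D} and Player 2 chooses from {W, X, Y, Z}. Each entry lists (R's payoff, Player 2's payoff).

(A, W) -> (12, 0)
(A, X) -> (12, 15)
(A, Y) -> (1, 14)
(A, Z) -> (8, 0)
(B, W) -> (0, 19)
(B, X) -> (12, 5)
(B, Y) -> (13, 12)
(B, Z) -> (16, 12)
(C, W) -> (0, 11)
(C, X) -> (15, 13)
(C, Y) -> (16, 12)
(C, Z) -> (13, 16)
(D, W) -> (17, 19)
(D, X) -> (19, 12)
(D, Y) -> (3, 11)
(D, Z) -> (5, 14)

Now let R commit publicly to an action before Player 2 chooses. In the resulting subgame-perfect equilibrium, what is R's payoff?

Work backward from Player 2's decision.
- A: BR = X, leader payoff 12.
- B: BR = W, leader payoff 0.
- C: BR = Z, leader payoff 13.
- D: BR = W, leader payoff 17.
Among 12, 0, 13, 17, the best is 17 at D. Subgame-perfect outcome: (D, W) with payoffs (17, 19).

17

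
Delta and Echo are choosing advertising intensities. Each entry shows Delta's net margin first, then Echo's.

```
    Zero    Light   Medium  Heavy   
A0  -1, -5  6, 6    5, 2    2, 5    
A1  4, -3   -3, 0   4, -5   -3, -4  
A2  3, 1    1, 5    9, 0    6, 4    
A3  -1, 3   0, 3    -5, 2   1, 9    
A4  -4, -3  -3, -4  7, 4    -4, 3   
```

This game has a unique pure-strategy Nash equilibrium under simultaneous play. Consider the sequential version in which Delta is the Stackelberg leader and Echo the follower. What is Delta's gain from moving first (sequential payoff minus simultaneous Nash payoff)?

Solve by backward induction (Delta leads).
- A0: Echo compares -5, 6, 2, 5 and picks Light; Delta would get 6.
- A1: Echo compares -3, 0, -5, -4 and picks Light; Delta would get -3.
- A2: Echo compares 1, 5, 0, 4 and picks Light; Delta would get 1.
- A3: Echo compares 3, 3, 2, 9 and picks Heavy; Delta would get 1.
- A4: Echo compares -3, -4, 4, 3 and picks Medium; Delta would get 7.
Among 6, -3, 1, 1, 7, the best is 7 at A4. Subgame-perfect outcome: (A4, Medium) with payoffs (7, 4).
Under simultaneous play:
Delta's best replies: Zero→A1; Light→A0; Medium→A2; Heavy→A2.
Echo's best replies: A0→Light; A1→Light; A2→Light; A3→Heavy; A4→Medium.
Only (A0, Light) has each player best-responding; Nash payoffs (6, 6).
Delta's commitment gain: 7 − 6 = 1.

1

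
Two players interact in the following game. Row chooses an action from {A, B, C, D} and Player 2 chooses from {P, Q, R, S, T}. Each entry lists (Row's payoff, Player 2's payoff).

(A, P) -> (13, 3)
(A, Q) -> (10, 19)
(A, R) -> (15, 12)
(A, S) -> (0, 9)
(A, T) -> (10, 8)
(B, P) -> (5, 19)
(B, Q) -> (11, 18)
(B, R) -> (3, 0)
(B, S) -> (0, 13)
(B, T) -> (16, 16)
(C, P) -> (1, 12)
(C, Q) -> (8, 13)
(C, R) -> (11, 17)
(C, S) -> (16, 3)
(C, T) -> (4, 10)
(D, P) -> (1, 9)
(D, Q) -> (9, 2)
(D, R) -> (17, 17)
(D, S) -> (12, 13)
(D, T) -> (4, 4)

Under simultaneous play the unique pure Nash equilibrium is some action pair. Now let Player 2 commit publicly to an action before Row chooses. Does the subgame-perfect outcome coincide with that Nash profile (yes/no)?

no

Row best-responds to each possible Player 2 move:
- P: BR = A, leader payoff 3.
- Q: BR = B, leader payoff 18.
- R: BR = D, leader payoff 17.
- S: BR = C, leader payoff 3.
- T: BR = B, leader payoff 16.
Maximizing over 3, 18, 17, 3, 16, Player 2 chooses Q. Subgame-perfect outcome: (B, Q) with payoffs (11, 18).
For the simultaneous game, intersect best replies.
Row's best replies: P→A; Q→B; R→D; S→C; T→B.
Player 2's best replies: A→Q; B→P; C→R; D→R.
Only (D, R) has each player best-responding; Nash payoffs (17, 17).
Sequential outcome (B, Q) differs from the Nash profile (D, R).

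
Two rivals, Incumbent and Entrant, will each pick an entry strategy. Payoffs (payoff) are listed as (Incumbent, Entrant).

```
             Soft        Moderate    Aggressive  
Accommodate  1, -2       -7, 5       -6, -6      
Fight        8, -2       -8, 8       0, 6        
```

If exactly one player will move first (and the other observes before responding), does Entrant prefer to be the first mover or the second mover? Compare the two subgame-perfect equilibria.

If Incumbent leads: Entrant's best replies are Accommodate→Moderate, Fight→Moderate; Incumbent's induced payoffs -7, -8; outcome (Accommodate, Moderate), payoffs (-7, 5).
If Entrant leads: Incumbent's best replies are Soft→Fight, Moderate→Accommodate, Aggressive→Fight; Entrant's induced payoffs -2, 5, 6; outcome (Fight, Aggressive), payoffs (0, 6).
Entrant gets 6 moving first and 5 moving second, so Entrant prefers to move first.

first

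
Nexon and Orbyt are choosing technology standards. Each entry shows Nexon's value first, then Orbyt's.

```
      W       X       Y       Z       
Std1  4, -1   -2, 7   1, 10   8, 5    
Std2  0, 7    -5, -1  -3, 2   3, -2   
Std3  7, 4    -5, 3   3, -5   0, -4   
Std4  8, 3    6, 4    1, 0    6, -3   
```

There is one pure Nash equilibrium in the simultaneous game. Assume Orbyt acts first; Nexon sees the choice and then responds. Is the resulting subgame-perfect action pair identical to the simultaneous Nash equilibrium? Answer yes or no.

Work backward from Nexon's decision.
- W: Nexon compares 4, 0, 7, 8 and picks Std4; Orbyt would get 3.
- X: Nexon compares -2, -5, -5, 6 and picks Std4; Orbyt would get 4.
- Y: Nexon compares 1, -3, 3, 1 and picks Std3; Orbyt would get -5.
- Z: Nexon compares 8, 3, 0, 6 and picks Std1; Orbyt would get 5.
Among 3, 4, -5, 5, the best is 5 at Z. Subgame-perfect outcome: (Std1, Z) with payoffs (8, 5).
Under simultaneous play:
Nexon's best replies: W→Std4; X→Std4; Y→Std3; Z→Std1.
Orbyt's best replies: Std1→Y; Std2→W; Std3→W; Std4→X.
Only (Std4, X) has each player best-responding; Nash payoffs (6, 4).
Sequential outcome (Std1, Z) differs from the Nash profile (Std4, X).

no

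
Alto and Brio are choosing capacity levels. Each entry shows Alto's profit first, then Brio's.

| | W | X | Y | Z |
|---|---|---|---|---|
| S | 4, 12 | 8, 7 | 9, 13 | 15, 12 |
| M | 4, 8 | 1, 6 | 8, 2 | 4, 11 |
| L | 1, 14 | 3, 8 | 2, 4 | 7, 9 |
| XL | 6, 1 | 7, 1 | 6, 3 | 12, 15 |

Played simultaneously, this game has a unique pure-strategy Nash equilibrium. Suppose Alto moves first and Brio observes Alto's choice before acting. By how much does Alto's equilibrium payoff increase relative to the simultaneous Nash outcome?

Backward induction with Alto moving first.
- S → Brio plays Y (best of 12, 7, 13, 12); Alto gets 9.
- M → Brio plays Z (best of 8, 6, 2, 11); Alto gets 4.
- L → Brio plays W (best of 14, 8, 4, 9); Alto gets 1.
- XL → Brio plays Z (best of 1, 1, 3, 15); Alto gets 12.
Among 9, 4, 1, 12, the best is 12 at XL. Subgame-perfect outcome: (XL, Z) with payoffs (12, 15).
For the simultaneous game, intersect best replies.
Alto's best replies: W→XL; X→S; Y→S; Z→S.
Brio's best replies: S→Y; M→Z; L→W; XL→Z.
Only (S, Y) has each player best-responding; Nash payoffs (9, 13).
Alto's commitment gain: 12 − 9 = 3.

3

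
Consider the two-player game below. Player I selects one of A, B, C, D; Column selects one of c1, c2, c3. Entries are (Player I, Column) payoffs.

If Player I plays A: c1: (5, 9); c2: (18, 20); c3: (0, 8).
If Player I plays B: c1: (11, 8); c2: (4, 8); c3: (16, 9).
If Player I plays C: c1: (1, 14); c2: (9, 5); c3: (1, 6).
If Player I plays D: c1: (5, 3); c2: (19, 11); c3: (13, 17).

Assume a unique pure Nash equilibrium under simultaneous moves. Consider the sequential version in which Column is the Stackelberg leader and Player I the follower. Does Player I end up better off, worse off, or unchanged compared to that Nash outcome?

better off

Work backward from Player I's decision.
- c1 → Player I plays B (best of 5, 11, 1, 5); Column gets 8.
- c2 → Player I plays D (best of 18, 4, 9, 19); Column gets 11.
- c3 → Player I plays B (best of 0, 16, 1, 13); Column gets 9.
Column's induced payoffs are 8, 11, 9, so Column commits to c2. Subgame-perfect outcome: (D, c2) with payoffs (19, 11).
Under simultaneous play:
Player I's best replies: c1→B; c2→D; c3→B.
Column's best replies: A→c2; B→c3; C→c1; D→c3.
Only (B, c3) has each player best-responding; Nash payoffs (16, 9).
Player I earns 19 sequentially versus 16 at the Nash outcome: better off.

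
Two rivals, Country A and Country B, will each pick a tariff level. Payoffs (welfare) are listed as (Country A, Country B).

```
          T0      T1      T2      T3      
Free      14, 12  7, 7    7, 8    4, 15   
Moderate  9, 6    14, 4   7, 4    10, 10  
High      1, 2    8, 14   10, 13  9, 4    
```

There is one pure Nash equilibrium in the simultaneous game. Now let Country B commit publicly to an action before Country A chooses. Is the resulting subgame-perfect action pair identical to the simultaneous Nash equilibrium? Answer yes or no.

Country A best-responds to each possible Country B move:
- T0: BR = Free, leader payoff 12.
- T1: BR = Moderate, leader payoff 4.
- T2: BR = High, leader payoff 13.
- T3: BR = Moderate, leader payoff 10.
Maximizing over 12, 4, 13, 10, Country B chooses T2. Subgame-perfect outcome: (High, T2) with payoffs (10, 13).
For the simultaneous game, intersect best replies.
Country A's best replies: T0→Free; T1→Moderate; T2→High; T3→Moderate.
Country B's best replies: Free→T3; Moderate→T3; High→T1.
The unique mutual best reply is (Moderate, T3), giving (10, 10).
Sequential outcome (High, T2) differs from the Nash profile (Moderate, T3).

no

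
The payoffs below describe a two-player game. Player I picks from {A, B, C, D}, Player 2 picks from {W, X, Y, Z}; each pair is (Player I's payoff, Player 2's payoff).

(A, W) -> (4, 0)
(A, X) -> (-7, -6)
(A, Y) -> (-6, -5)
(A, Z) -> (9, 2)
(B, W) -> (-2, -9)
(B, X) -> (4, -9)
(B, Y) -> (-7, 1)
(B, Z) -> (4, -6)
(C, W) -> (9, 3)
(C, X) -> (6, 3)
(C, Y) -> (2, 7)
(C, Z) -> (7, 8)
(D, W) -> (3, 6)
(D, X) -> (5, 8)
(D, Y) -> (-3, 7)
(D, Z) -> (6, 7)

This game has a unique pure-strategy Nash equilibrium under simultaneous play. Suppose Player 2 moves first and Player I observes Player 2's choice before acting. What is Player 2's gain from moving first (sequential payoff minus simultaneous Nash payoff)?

5

Player I best-responds to each possible Player 2 move:
- W: BR = C, leader payoff 3.
- X: BR = C, leader payoff 3.
- Y: BR = C, leader payoff 7.
- Z: BR = A, leader payoff 2.
Player 2's induced payoffs are 3, 3, 7, 2, so Player 2 commits to Y. Subgame-perfect outcome: (C, Y) with payoffs (2, 7).
Now find the simultaneous Nash equilibrium.
Player I's best replies: W→C; X→C; Y→C; Z→A.
Player 2's best replies: A→Z; B→Y; C→Z; D→X.
Only (A, Z) has each player best-responding; Nash payoffs (9, 2).
Player 2's commitment gain: 7 − 2 = 5.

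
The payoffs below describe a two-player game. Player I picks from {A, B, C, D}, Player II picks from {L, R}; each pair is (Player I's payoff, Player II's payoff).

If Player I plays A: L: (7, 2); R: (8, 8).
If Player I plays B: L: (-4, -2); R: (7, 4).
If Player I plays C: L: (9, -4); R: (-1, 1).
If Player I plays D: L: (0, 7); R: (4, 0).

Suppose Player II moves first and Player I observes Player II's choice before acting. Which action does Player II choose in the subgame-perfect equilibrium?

R

Work backward from Player I's decision.
- L: BR = C, leader payoff -4.
- R: BR = A, leader payoff 8.
Player II's induced payoffs are -4, 8, so Player II commits to R. Subgame-perfect outcome: (A, R) with payoffs (8, 8).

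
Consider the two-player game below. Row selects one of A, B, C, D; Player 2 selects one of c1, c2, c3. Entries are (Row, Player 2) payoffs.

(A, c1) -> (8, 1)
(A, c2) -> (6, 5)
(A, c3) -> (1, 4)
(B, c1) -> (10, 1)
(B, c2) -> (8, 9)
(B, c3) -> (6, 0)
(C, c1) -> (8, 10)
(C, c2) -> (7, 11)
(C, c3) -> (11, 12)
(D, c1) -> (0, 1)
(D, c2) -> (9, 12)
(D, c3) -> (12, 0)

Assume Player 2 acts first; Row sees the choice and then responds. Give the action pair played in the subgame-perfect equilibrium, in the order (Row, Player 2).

(D, c2)

Solve by backward induction (Player 2 leads).
- c1 → Row plays B (best of 8, 10, 8, 0); Player 2 gets 1.
- c2 → Row plays D (best of 6, 8, 7, 9); Player 2 gets 12.
- c3 → Row plays D (best of 1, 6, 11, 12); Player 2 gets 0.
Player 2's induced payoffs are 1, 12, 0, so Player 2 commits to c2. Subgame-perfect outcome: (D, c2) with payoffs (9, 12).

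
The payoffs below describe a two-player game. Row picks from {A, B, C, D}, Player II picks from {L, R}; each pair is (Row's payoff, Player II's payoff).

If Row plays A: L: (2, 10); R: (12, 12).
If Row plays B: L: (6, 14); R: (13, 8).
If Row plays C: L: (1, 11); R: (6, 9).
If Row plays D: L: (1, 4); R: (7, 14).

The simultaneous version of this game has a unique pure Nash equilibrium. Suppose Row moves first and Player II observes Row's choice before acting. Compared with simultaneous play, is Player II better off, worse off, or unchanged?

Backward induction with Row moving first.
- A → Player II plays R (best of 10, 12); Row gets 12.
- B → Player II plays L (best of 14, 8); Row gets 6.
- C → Player II plays L (best of 11, 9); Row gets 1.
- D → Player II plays R (best of 4, 14); Row gets 7.
Among 12, 6, 1, 7, the best is 12 at A. Subgame-perfect outcome: (A, R) with payoffs (12, 12).
Now find the simultaneous Nash equilibrium.
Row's best replies: L→B; R→B.
Player II's best replies: A→R; B→L; C→L; D→R.
Only (B, L) has each player best-responding; Nash payoffs (6, 14).
Player II earns 12 sequentially versus 14 at the Nash outcome: worse off.

worse off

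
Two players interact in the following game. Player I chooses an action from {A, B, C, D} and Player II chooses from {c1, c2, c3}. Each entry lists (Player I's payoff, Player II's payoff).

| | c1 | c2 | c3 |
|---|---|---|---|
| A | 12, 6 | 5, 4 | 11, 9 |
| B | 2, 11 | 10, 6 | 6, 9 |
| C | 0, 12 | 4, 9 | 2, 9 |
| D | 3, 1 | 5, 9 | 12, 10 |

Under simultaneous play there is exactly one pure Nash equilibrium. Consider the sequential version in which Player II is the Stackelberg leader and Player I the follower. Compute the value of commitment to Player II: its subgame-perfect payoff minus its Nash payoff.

0

Solve by backward induction (Player II leads).
- c1: Player I compares 12, 2, 0, 3 and picks A; Player II would get 6.
- c2: Player I compares 5, 10, 4, 5 and picks B; Player II would get 6.
- c3: Player I compares 11, 6, 2, 12 and picks D; Player II would get 10.
Maximizing over 6, 6, 10, Player II chooses c3. Subgame-perfect outcome: (D, c3) with payoffs (12, 10).
Under simultaneous play:
Player I's best replies: c1→A; c2→B; c3→D.
Player II's best replies: A→c3; B→c1; C→c1; D→c3.
Only (D, c3) has each player best-responding; Nash payoffs (12, 10).
Player II's commitment gain: 10 − 10 = 0.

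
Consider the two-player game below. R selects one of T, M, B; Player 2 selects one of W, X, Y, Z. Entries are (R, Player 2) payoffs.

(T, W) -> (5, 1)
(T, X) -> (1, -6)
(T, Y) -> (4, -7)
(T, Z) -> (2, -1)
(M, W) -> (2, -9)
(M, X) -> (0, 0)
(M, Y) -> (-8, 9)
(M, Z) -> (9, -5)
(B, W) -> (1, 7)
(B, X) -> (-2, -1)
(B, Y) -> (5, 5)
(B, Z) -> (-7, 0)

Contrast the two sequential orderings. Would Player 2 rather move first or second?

first

If R leads: Player 2's best replies are T→W, M→Y, B→W; R's induced payoffs 5, -8, 1; outcome (T, W), payoffs (5, 1).
If Player 2 leads: R's best replies are W→T, X→T, Y→B, Z→M; Player 2's induced payoffs 1, -6, 5, -5; outcome (B, Y), payoffs (5, 5).
Player 2 gets 5 moving first and 1 moving second, so Player 2 prefers to move first.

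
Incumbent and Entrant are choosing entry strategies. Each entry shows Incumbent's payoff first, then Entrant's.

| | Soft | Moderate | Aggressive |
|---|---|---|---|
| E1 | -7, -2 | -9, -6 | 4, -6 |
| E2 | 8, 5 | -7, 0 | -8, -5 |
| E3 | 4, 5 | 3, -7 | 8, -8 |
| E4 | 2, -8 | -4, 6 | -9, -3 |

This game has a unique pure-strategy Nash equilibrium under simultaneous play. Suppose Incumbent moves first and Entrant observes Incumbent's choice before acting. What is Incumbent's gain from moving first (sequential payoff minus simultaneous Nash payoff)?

0

Entrant best-responds to each possible Incumbent move:
- E1 → Entrant plays Soft (best of -2, -6, -6); Incumbent gets -7.
- E2 → Entrant plays Soft (best of 5, 0, -5); Incumbent gets 8.
- E3 → Entrant plays Soft (best of 5, -7, -8); Incumbent gets 4.
- E4 → Entrant plays Moderate (best of -8, 6, -3); Incumbent gets -4.
Maximizing over -7, 8, 4, -4, Incumbent chooses E2. Subgame-perfect outcome: (E2, Soft) with payoffs (8, 5).
Now find the simultaneous Nash equilibrium.
Incumbent's best replies: Soft→E2; Moderate→E3; Aggressive→E3.
Entrant's best replies: E1→Soft; E2→Soft; E3→Soft; E4→Moderate.
Only (E2, Soft) has each player best-responding; Nash payoffs (8, 5).
Incumbent's commitment gain: 8 − 8 = 0.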